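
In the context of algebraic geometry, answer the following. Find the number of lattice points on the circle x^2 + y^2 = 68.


Systematically check integer values of x where x^2 <= 68.
For each valid x, check if 68 - x^2 is a perfect square.
x=2: 68 - 4 = 64, sqrt = 8 (valid)
x=8: 68 - 64 = 4, sqrt = 2 (valid)
Total integer solutions found: 8

8


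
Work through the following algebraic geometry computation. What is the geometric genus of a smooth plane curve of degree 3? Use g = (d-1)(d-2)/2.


Using the genus formula for smooth plane curves:
g = (d-1)(d-2)/2
g = (3-1)(3-2)/2
g = 2*1/2
g = 2/2 = 1

1


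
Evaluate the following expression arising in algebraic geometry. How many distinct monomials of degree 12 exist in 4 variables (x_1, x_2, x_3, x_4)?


The number of degree-12 monomials in 4 variables is C(d+n-1, n-1).
= C(12+4-1, 4-1) = C(15, 3)
= 455

455


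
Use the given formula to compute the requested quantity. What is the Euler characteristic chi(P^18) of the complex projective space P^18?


The complex projective space P^18 has one cell in each even real dimension 0, 2, ..., 36.
The cohomology groups are H^{2k}(P^18) = Z for k = 0,...,18, and 0 otherwise.
Euler characteristic = sum of Betti numbers = 1 per even-dimensional cohomology group.
chi(P^18) = 18 + 1 = 19

19


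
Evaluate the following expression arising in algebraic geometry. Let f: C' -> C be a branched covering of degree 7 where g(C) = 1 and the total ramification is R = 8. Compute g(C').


Riemann-Hurwitz formula: 2g' - 2 = d(2g - 2) + R
Given: d = 7, g = 1, R = 8
2g' - 2 = 7*(2*1 - 2) + 8
2g' - 2 = 7*0 + 8
2g' - 2 = 0 + 8 = 8
2g' = 10
g' = 5

5


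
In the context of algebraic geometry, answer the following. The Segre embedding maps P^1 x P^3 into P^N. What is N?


The Segre embedding maps P^m x P^n into P^N via
all products of coordinates from each factor.
N = (m+1)(n+1) - 1
N = (1+1)(3+1) - 1
N = 2*4 - 1
N = 8 - 1 = 7

7


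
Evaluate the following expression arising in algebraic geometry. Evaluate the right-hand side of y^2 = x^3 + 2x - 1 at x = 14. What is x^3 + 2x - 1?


Compute x^3 + 2x - 1 at x = 14:
x^3 = 14^3 = 2744
2*x = 2*14 = 28
Sum: 2744 + 28 - 1 = 2771

2771


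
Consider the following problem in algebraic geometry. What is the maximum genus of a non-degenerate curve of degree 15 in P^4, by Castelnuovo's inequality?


Castelnuovo's bound: write d - 1 = m(r-1) + epsilon with 0 <= epsilon < r-1.
d - 1 = 15 - 1 = 14
r - 1 = 4 - 1 = 3
14 = 4*3 + 2, so m = 4, epsilon = 2
pi(d, r) = m(m-1)(r-1)/2 + m*epsilon
= 4*3*3/2 + 4*2
= 36/2 + 8
= 18 + 8 = 26

26


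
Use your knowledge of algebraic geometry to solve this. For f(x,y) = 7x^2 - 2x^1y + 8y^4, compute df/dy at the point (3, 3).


df/dy = (-2)*x^1 + 4*8*y^3
At (3,3): (-2)*3^1 + 4*8*3^3
= -6 + 864
= 858

858


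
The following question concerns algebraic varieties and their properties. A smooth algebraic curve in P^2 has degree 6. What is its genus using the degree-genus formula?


Using the genus formula for smooth plane curves:
g = (d-1)(d-2)/2
g = (6-1)(6-2)/2
g = 5*4/2
g = 20/2 = 10

10


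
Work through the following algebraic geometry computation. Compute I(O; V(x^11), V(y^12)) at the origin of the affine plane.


The intersection multiplicity of V(x^a) and V(y^b) at the origin is:
I(O; V(x^11), V(y^12)) = dim_k(k[x,y]/(x^11, y^12))
A basis for k[x,y]/(x^11, y^12) is the set of monomials x^i * y^j
where 0 <= i < 11 and 0 <= j < 12.
The number of such monomials is 11 * 12 = 132

132


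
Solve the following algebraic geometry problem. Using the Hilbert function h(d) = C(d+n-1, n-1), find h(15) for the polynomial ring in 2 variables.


The Hilbert function for the polynomial ring in 2 variables is:
h(d) = C(d+n-1, n-1)
h(15) = C(15+2-1, 2-1) = C(16, 1)
= 16! / (1! * 15!)
= 16

16


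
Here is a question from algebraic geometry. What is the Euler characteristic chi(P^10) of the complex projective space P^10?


The complex projective space P^10 has one cell in each even real dimension 0, 2, ..., 20.
The cohomology groups are H^{2k}(P^10) = Z for k = 0,...,10, and 0 otherwise.
Euler characteristic = sum of Betti numbers = 1 per even-dimensional cohomology group.
chi(P^10) = 10 + 1 = 11

11


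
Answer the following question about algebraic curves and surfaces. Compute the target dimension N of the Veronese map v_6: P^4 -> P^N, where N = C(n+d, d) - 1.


The Veronese embedding v_d: P^n -> P^N maps each point to all
degree-d monomials in n+1 homogeneous coordinates.
N = C(n+d, d) - 1
N = C(4+6, 6) - 1
N = C(10, 6) - 1
C(10, 6) = 210
N = 210 - 1 = 209

209


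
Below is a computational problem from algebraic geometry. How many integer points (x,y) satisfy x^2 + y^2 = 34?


Systematically check integer values of x where x^2 <= 34.
For each valid x, check if 34 - x^2 is a perfect square.
x=3: 34 - 9 = 25, sqrt = 5 (valid)
x=5: 34 - 25 = 9, sqrt = 3 (valid)
Total integer solutions found: 8

8


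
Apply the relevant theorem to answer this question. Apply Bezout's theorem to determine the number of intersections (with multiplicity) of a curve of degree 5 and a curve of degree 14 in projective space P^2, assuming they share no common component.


Bezout's theorem states the intersection count equals the product of degrees.
Intersection count = 5 * 14 = 70

70


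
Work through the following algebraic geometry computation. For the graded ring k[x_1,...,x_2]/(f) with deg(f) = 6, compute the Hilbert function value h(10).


For R = k[x_1,...,x_n]/(f) with f homogeneous of degree e:
The Hilbert series is (1 - t^e)/(1 - t)^n.
So h(d) = C(d+n-1, n-1) - C(d-e+n-1, n-1) for d >= e.
With n=2, e=6, d=10:
C(10+2-1, 2-1) = C(11, 1) = 11
C(10-6+2-1, 2-1) = C(5, 1) = 5
h(10) = 11 - 5 = 6

6


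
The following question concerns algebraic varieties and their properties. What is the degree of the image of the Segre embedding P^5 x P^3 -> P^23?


The degree of the Segre variety P^5 x P^3 is C(m+n, m).
= C(8, 5)
= 56

56


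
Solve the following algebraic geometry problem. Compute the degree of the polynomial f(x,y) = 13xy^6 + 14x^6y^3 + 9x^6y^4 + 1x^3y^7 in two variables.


Examine each term for its total degree (sum of exponents).
  Term '13xy^6' has total degree 1+6 = 7.
  Term '14x^6y^3' has total degree 6+3 = 9.
  Term '9x^6y^4' has total degree 6+4 = 10.
  Term '1x^3y^7' has total degree 3+7 = 10.
The maximum total degree among all terms is 10.

10


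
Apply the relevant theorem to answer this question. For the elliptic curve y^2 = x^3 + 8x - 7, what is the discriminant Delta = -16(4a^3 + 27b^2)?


Compute each component:
4a^3 = 4*8^3 = 4*512 = 2048
27b^2 = 27*(-7)^2 = 27*49 = 1323
4a^3 + 27b^2 = 2048 + 1323 = 3371
Delta = -16*3371 = -53936

-53936


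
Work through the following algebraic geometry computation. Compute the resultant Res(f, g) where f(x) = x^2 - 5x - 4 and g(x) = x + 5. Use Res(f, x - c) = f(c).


For Res(f, x - c), we evaluate f at x = c.
f(-5) = (-5)^2 - 5*(-5) - 4
= 25 + 25 - 4
= 50 - 4 = 46
Res(f, g) = 46

46


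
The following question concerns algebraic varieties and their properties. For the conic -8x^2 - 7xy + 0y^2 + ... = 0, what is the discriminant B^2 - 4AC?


The discriminant of a conic Ax^2 + Bxy + Cy^2 + ... = 0 is B^2 - 4AC.
B^2 = (-7)^2 = 49
4AC = 4*(-8)*0 = 0
Discriminant = 49 + 0 = 49

49


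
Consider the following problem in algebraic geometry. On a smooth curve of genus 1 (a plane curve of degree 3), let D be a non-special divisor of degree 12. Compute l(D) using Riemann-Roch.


First, compute the genus of a smooth plane curve of degree 3:
g = (d-1)(d-2)/2 = (3-1)(3-2)/2 = 1
For a non-special divisor D (i.e., h^1(D) = 0), Riemann-Roch gives:
l(D) = deg(D) - g + 1
Since deg(D) = 12 >= 2g - 1 = 1, D is non-special.
l(D) = 12 - 1 + 1 = 12

12


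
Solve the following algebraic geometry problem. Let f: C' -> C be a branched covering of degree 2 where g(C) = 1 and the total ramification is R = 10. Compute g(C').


Riemann-Hurwitz formula: 2g' - 2 = d(2g - 2) + R
Given: d = 2, g = 1, R = 10
2g' - 2 = 2*(2*1 - 2) + 10
2g' - 2 = 2*0 + 10
2g' - 2 = 0 + 10 = 10
2g' = 12
g' = 6

6


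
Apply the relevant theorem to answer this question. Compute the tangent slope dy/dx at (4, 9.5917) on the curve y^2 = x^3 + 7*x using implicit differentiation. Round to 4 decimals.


Using implicit differentiation of y^2 = x^3 + 7*x:
2y * dy/dx = 3x^2 + 7
dy/dx = (3x^2 + 7)/(2y)
Numerator: 3*4^2 + 7 = 55
Denominator: 2*9.5917 = 19.1834
dy/dx = 55/19.1834 = 2.8671

2.8671


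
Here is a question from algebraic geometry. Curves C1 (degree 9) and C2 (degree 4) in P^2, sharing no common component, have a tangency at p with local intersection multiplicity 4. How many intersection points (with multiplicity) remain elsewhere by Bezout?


By Bezout's theorem, the total intersection number is d1 * d2.
Total = 9 * 4 = 36
Intersection multiplicity at p = 4
Remaining intersections = 36 - 4 = 32

32


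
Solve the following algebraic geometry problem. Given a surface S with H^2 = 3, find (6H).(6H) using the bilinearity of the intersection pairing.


Using bilinearity of the intersection pairing on a surface S:
(aH).(bH) = ab * (H.H)
We have H^2 = 3.
D.E = (6H).(6H) = 6*6*3
= 36*3
= 108

108


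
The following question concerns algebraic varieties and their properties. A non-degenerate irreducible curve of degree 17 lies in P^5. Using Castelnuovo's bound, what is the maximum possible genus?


Castelnuovo's bound: write d - 1 = m(r-1) + epsilon with 0 <= epsilon < r-1.
d - 1 = 17 - 1 = 16
r - 1 = 5 - 1 = 4
16 = 4*4 + 0, so m = 4, epsilon = 0
pi(d, r) = m(m-1)(r-1)/2 + m*epsilon
= 4*3*4/2 + 4*0
= 48/2 + 0
= 24 + 0 = 24

24


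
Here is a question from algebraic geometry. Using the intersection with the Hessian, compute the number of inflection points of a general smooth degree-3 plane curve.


For a general smooth plane curve C of degree d, the inflection points are
the intersection of C with its Hessian curve, which has degree 3(d-2).
By Bezout, the total intersection number is d * 3(d-2) = 3 * 3 = 9.
For a general curve every flex is ordinary, so each contributes
multiplicity 1 to C·Hess(C), and the number of distinct inflection
points is 3d(d-2).
Inflection points = 3*3*(3-2) = 3*3*1 = 9

9


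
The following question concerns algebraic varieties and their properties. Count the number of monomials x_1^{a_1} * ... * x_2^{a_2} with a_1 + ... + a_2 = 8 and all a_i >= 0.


The number of degree-8 monomials in 2 variables is C(d+n-1, n-1).
= C(8+2-1, 2-1) = C(9, 1)
= 9

9


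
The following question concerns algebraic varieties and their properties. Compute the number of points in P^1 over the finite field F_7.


P^1(F_7) has (q^(n+1) - 1)/(q - 1) points.
= 7^1 + 7^0
= 7 + 1
= 8

8


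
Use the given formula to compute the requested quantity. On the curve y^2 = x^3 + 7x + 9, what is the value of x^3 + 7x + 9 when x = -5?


Compute x^3 + 7x + 9 at x = -5:
x^3 = (-5)^3 = -125
7*x = 7*(-5) = -35
Sum: -125 - 35 + 9 = -151

-151


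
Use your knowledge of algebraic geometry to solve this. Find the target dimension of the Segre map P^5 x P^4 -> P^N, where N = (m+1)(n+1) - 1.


The Segre embedding maps P^m x P^n into P^N via
all products of coordinates from each factor.
N = (m+1)(n+1) - 1
N = (5+1)(4+1) - 1
N = 6*5 - 1
N = 30 - 1 = 29

29


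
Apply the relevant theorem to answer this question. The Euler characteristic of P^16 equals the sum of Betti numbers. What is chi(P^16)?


The complex projective space P^16 has one cell in each even real dimension 0, 2, ..., 32.
The cohomology groups are H^{2k}(P^16) = Z for k = 0,...,16, and 0 otherwise.
Euler characteristic = sum of Betti numbers = 1 per even-dimensional cohomology group.
chi(P^16) = 16 + 1 = 17

17


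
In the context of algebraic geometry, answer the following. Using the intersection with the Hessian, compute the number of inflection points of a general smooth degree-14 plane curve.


For a general smooth plane curve C of degree d, the inflection points are
the intersection of C with its Hessian curve, which has degree 3(d-2).
By Bezout, the total intersection number is d * 3(d-2) = 14 * 36 = 504.
For a general curve every flex is ordinary, so each contributes
multiplicity 1 to C·Hess(C), and the number of distinct inflection
points is 3d(d-2).
Inflection points = 3*14*(14-2) = 3*14*12 = 504

504


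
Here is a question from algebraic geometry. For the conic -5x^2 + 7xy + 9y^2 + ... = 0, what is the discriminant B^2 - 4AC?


The discriminant of a conic Ax^2 + Bxy + Cy^2 + ... = 0 is B^2 - 4AC.
B^2 = 7^2 = 49
4AC = 4*(-5)*9 = -180
Discriminant = 49 + 180 = 229

229


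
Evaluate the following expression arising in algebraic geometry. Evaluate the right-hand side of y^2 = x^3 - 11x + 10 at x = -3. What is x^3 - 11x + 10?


Compute x^3 - 11x + 10 at x = -3:
x^3 = (-3)^3 = -27
(-11)*x = (-11)*(-3) = 33
Sum: -27 + 33 + 10 = 16

16


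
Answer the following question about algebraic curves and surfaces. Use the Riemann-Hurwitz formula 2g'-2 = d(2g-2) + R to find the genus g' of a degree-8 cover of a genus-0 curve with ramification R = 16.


Riemann-Hurwitz formula: 2g' - 2 = d(2g - 2) + R
Given: d = 8, g = 0, R = 16
2g' - 2 = 8*(2*0 - 2) + 16
2g' - 2 = 8*(-2) + 16
2g' - 2 = -16 + 16 = 0
2g' = 2
g' = 1

1


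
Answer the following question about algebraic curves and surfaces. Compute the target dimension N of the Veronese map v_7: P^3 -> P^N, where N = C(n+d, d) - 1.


The Veronese embedding v_d: P^n -> P^N maps each point to all
degree-d monomials in n+1 homogeneous coordinates.
N = C(n+d, d) - 1
N = C(3+7, 7) - 1
N = C(10, 7) - 1
C(10, 7) = 120
N = 120 - 1 = 119

119


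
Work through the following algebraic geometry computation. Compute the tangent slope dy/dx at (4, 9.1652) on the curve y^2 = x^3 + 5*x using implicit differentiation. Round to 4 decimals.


Using implicit differentiation of y^2 = x^3 + 5*x:
2y * dy/dx = 3x^2 + 5
dy/dx = (3x^2 + 5)/(2y)
Numerator: 3*4^2 + 5 = 53
Denominator: 2*9.1652 = 18.3304
dy/dx = 53/18.3304 = 2.8914

2.8914


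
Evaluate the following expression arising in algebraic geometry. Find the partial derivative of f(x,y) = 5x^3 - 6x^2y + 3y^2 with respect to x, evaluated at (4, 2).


df/dx = 3*5*x^2 + 2*(-6)*x^1*y
At (4,2): 3*5*4^2 + 2*(-6)*4^1*2
= 240 - 96
= 144

144


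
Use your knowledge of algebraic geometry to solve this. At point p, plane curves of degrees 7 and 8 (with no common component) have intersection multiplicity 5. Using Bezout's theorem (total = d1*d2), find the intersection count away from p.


By Bezout's theorem, the total intersection number is d1 * d2.
Total = 7 * 8 = 56
Intersection multiplicity at p = 5
Remaining intersections = 56 - 5 = 51

51


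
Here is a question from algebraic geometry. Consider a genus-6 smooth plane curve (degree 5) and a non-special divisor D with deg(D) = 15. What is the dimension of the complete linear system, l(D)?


First, compute the genus of a smooth plane curve of degree 5:
g = (d-1)(d-2)/2 = (5-1)(5-2)/2 = 6
For a non-special divisor D (i.e., h^1(D) = 0), Riemann-Roch gives:
l(D) = deg(D) - g + 1
Since deg(D) = 15 >= 2g - 1 = 11, D is non-special.
l(D) = 15 - 6 + 1 = 10

10


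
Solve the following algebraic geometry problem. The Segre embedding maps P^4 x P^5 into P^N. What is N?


The Segre embedding maps P^m x P^n into P^N via
all products of coordinates from each factor.
N = (m+1)(n+1) - 1
N = (4+1)(5+1) - 1
N = 5*6 - 1
N = 30 - 1 = 29

29


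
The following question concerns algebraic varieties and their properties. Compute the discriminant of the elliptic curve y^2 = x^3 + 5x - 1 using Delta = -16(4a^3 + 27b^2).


Compute each component:
4a^3 = 4*5^3 = 4*125 = 500
27b^2 = 27*(-1)^2 = 27*1 = 27
4a^3 + 27b^2 = 500 + 27 = 527
Delta = -16*527 = -8432

-8432


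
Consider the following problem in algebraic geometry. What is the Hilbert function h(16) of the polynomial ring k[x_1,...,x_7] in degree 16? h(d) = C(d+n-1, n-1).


The Hilbert function for the polynomial ring in 7 variables is:
h(d) = C(d+n-1, n-1)
h(16) = C(16+7-1, 7-1) = C(22, 6)
= 22! / (6! * 16!)
= 74613

74613


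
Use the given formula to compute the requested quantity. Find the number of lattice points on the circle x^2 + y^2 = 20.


Systematically check integer values of x where x^2 <= 20.
For each valid x, check if 20 - x^2 is a perfect square.
x=2: 20 - 4 = 16, sqrt = 4 (valid)
x=4: 20 - 16 = 4, sqrt = 2 (valid)
Total integer solutions found: 8

8


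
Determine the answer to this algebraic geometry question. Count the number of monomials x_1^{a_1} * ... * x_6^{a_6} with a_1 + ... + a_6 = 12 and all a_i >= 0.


The number of degree-12 monomials in 6 variables is C(d+n-1, n-1).
= C(12+6-1, 6-1) = C(17, 5)
= 6188

6188


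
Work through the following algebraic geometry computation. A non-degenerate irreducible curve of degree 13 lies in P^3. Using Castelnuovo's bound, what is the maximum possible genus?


Castelnuovo's bound: write d - 1 = m(r-1) + epsilon with 0 <= epsilon < r-1.
d - 1 = 13 - 1 = 12
r - 1 = 3 - 1 = 2
12 = 6*2 + 0, so m = 6, epsilon = 0
pi(d, r) = m(m-1)(r-1)/2 + m*epsilon
= 6*5*2/2 + 6*0
= 60/2 + 0
= 30 + 0 = 30

30


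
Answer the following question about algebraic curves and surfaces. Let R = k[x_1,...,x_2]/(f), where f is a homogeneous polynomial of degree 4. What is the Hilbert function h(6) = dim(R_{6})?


For R = k[x_1,...,x_n]/(f) with f homogeneous of degree e:
The Hilbert series is (1 - t^e)/(1 - t)^n.
So h(d) = C(d+n-1, n-1) - C(d-e+n-1, n-1) for d >= e.
With n=2, e=4, d=6:
C(6+2-1, 2-1) = C(7, 1) = 7
C(6-4+2-1, 2-1) = C(3, 1) = 3
h(6) = 7 - 3 = 4

4


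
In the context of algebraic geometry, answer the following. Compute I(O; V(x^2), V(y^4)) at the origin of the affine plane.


The intersection multiplicity of V(x^a) and V(y^b) at the origin is:
I(O; V(x^2), V(y^4)) = dim_k(k[x,y]/(x^2, y^4))
A basis for k[x,y]/(x^2, y^4) is the set of monomials x^i * y^j
where 0 <= i < 2 and 0 <= j < 4.
The number of such monomials is 2 * 4 = 8

8


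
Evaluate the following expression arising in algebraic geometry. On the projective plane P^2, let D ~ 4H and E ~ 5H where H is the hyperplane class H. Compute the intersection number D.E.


Using bilinearity of the intersection pairing on the projective plane P^2:
(aH).(bH) = ab * (H.H)
We have H^2 = 1 (Bezout).
D.E = (4H).(5H) = 4*5*1
= 20*1
= 20

20


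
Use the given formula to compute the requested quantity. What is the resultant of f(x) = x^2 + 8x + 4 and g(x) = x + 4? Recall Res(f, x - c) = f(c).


For Res(f, x - c), we evaluate f at x = c.
f(-4) = (-4)^2 + 8*(-4) + 4
= 16 - 32 + 4
= -16 + 4 = -12
Res(f, g) = -12

-12


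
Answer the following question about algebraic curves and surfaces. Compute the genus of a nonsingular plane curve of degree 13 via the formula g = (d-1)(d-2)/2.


Using the genus formula for smooth plane curves:
g = (d-1)(d-2)/2
g = (13-1)(13-2)/2
g = 12*11/2
g = 132/2 = 66

66


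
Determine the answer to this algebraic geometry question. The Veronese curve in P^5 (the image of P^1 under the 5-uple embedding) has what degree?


The rational normal curve in P^5 is the image of P^1 under the 5-uple Veronese.
A general hyperplane in P^5 pulls back to a degree-5 form on P^1, which has 5 zeros,
so the curve meets a general hyperplane in 5 points. Degree = 5.

5


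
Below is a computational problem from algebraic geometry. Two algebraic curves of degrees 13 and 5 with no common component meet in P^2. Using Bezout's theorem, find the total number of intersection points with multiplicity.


Bezout's theorem states the intersection count equals the product of degrees.
Intersection count = 13 * 5 = 65

65


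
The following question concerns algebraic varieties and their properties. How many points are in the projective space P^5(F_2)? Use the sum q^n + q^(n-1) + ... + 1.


P^5(F_2) has (q^(n+1) - 1)/(q - 1) points.
= 2^5 + 2^4 + 2^3 + 2^2 + 2^1 + 2^0
= 32 + 16 + 8 + 4 + 2 + 1
= 63

63


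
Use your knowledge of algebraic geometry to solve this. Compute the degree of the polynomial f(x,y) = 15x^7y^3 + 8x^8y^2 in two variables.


Examine each term for its total degree (sum of exponents).
  Term '15x^7y^3' has total degree 7+3 = 10.
  Term '8x^8y^2' has total degree 8+2 = 10.
The maximum total degree among all terms is 10.

10


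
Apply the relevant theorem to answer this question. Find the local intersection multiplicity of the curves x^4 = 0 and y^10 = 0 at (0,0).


The intersection multiplicity of V(x^a) and V(y^b) at the origin is:
I(O; V(x^4), V(y^10)) = dim_k(k[x,y]/(x^4, y^10))
A basis for k[x,y]/(x^4, y^10) is the set of monomials x^i * y^j
where 0 <= i < 4 and 0 <= j < 10.
The number of such monomials is 4 * 10 = 40

40


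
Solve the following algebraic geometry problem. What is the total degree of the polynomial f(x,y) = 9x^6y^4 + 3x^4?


Examine each term for its total degree (sum of exponents).
  Term '9x^6y^4' has total degree 6+4 = 10.
  Term '3x^4' has total degree 4+0 = 4.
The maximum total degree among all terms is 10.

10


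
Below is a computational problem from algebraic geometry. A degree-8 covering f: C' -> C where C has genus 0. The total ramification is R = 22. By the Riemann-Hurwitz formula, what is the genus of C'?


Riemann-Hurwitz formula: 2g' - 2 = d(2g - 2) + R
Given: d = 8, g = 0, R = 22
2g' - 2 = 8*(2*0 - 2) + 22
2g' - 2 = 8*(-2) + 22
2g' - 2 = -16 + 22 = 6
2g' = 8
g' = 4

4


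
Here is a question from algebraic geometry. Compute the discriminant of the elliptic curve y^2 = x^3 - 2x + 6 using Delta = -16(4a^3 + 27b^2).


Compute each component:
4a^3 = 4*(-2)^3 = 4*(-8) = -32
27b^2 = 27*6^2 = 27*36 = 972
4a^3 + 27b^2 = -32 + 972 = 940
Delta = -16*940 = -15040

-15040


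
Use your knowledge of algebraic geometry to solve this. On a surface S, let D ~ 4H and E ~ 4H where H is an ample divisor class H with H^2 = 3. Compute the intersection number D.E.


Using bilinearity of the intersection pairing on a surface S:
(aH).(bH) = ab * (H.H)
We have H^2 = 3.
D.E = (4H).(4H) = 4*4*3
= 16*3
= 48

48


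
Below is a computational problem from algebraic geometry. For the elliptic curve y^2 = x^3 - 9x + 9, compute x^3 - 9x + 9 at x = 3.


Compute x^3 - 9x + 9 at x = 3:
x^3 = 3^3 = 27
(-9)*x = (-9)*3 = -27
Sum: 27 - 27 + 9 = 9

9


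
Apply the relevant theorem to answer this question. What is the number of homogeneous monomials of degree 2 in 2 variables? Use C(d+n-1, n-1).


The number of degree-2 monomials in 2 variables is C(d+n-1, n-1).
= C(2+2-1, 2-1) = C(3, 1)
= 3

3


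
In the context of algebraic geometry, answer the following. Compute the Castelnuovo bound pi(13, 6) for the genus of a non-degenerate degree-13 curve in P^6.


Castelnuovo's bound: write d - 1 = m(r-1) + epsilon with 0 <= epsilon < r-1.
d - 1 = 13 - 1 = 12
r - 1 = 6 - 1 = 5
12 = 2*5 + 2, so m = 2, epsilon = 2
pi(d, r) = m(m-1)(r-1)/2 + m*epsilon
= 2*1*5/2 + 2*2
= 10/2 + 4
= 5 + 4 = 9

9


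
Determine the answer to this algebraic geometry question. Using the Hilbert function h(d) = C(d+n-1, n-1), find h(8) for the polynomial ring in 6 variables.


The Hilbert function for the polynomial ring in 6 variables is:
h(d) = C(d+n-1, n-1)
h(8) = C(8+6-1, 6-1) = C(13, 5)
= 13! / (5! * 8!)
= 1287

1287


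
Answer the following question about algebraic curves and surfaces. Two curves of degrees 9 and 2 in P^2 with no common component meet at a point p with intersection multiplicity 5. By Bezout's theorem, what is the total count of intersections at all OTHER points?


By Bezout's theorem, the total intersection number is d1 * d2.
Total = 9 * 2 = 18
Intersection multiplicity at p = 5
Remaining intersections = 18 - 5 = 13

13


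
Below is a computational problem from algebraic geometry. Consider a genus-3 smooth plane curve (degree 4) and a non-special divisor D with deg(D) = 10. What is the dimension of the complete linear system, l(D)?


First, compute the genus of a smooth plane curve of degree 4:
g = (d-1)(d-2)/2 = (4-1)(4-2)/2 = 3
For a non-special divisor D (i.e., h^1(D) = 0), Riemann-Roch gives:
l(D) = deg(D) - g + 1
Since deg(D) = 10 >= 2g - 1 = 5, D is non-special.
l(D) = 10 - 3 + 1 = 8

8


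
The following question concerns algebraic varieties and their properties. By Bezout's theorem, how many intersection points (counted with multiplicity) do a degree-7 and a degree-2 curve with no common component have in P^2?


Bezout's theorem states the intersection count equals the product of degrees.
Intersection count = 7 * 2 = 14

14


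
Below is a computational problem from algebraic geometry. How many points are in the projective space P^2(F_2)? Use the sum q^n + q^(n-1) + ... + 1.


P^2(F_2) has (q^(n+1) - 1)/(q - 1) points.
= 2^2 + 2^1 + 2^0
= 4 + 2 + 1
= 7

7


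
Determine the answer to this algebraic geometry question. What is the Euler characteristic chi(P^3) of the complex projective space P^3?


The complex projective space P^3 has one cell in each even real dimension 0, 2, ..., 6.
The cohomology groups are H^{2k}(P^3) = Z for k = 0,...,3, and 0 otherwise.
Euler characteristic = sum of Betti numbers = 1 per even-dimensional cohomology group.
chi(P^3) = 3 + 1 = 4

4


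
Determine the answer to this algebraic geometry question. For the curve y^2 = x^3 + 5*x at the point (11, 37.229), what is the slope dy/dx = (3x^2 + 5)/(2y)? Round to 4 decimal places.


Using implicit differentiation of y^2 = x^3 + 5*x:
2y * dy/dx = 3x^2 + 5
dy/dx = (3x^2 + 5)/(2y)
Numerator: 3*11^2 + 5 = 368
Denominator: 2*37.229 = 74.458
dy/dx = 368/74.458 = 4.9424

4.9424


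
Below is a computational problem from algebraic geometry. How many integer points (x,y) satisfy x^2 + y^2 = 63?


Systematically check integer values of x where x^2 <= 63.
For each valid x, check if 63 - x^2 is a perfect square.
Total integer solutions found: 0

0


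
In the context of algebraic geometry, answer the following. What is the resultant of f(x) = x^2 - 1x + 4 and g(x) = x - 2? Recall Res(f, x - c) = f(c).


For Res(f, x - c), we evaluate f at x = c.
f(2) = 2^2 - 1*2 + 4
= 4 - 2 + 4
= 2 + 4 = 6
Res(f, g) = 6

6


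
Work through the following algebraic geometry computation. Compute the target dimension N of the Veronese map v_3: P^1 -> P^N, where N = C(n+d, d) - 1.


The Veronese embedding v_d: P^n -> P^N maps each point to all
degree-d monomials in n+1 homogeneous coordinates.
N = C(n+d, d) - 1
N = C(1+3, 3) - 1
N = C(4, 3) - 1
C(4, 3) = 4
N = 4 - 1 = 3

3


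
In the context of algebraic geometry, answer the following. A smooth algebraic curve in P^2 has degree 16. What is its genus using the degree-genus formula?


Using the genus formula for smooth plane curves:
g = (d-1)(d-2)/2
g = (16-1)(16-2)/2
g = 15*14/2
g = 210/2 = 105

105


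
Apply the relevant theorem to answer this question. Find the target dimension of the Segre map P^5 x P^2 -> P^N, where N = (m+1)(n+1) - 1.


The Segre embedding maps P^m x P^n into P^N via
all products of coordinates from each factor.
N = (m+1)(n+1) - 1
N = (5+1)(2+1) - 1
N = 6*3 - 1
N = 18 - 1 = 17

17


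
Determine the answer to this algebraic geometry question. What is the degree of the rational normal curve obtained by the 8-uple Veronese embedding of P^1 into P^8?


The rational normal curve in P^8 is the image of P^1 under the 8-uple Veronese.
A general hyperplane in P^8 pulls back to a degree-8 form on P^1, which has 8 zeros,
so the curve meets a general hyperplane in 8 points. Degree = 8.

8


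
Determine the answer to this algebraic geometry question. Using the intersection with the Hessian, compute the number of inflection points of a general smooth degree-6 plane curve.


For a general smooth plane curve C of degree d, the inflection points are
the intersection of C with its Hessian curve, which has degree 3(d-2).
By Bezout, the total intersection number is d * 3(d-2) = 6 * 12 = 72.
For a general curve every flex is ordinary, so each contributes
multiplicity 1 to C·Hess(C), and the number of distinct inflection
points is 3d(d-2).
Inflection points = 3*6*(6-2) = 3*6*4 = 72

72


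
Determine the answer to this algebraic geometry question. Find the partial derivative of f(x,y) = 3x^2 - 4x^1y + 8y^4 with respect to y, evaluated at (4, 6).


df/dy = (-4)*x^1 + 4*8*y^3
At (4,6): (-4)*4^1 + 4*8*6^3
= -16 + 6912
= 6896

6896


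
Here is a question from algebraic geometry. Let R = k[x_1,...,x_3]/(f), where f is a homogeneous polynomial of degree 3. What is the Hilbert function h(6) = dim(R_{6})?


For R = k[x_1,...,x_n]/(f) with f homogeneous of degree e:
The Hilbert series is (1 - t^e)/(1 - t)^n.
So h(d) = C(d+n-1, n-1) - C(d-e+n-1, n-1) for d >= e.
With n=3, e=3, d=6:
C(6+3-1, 3-1) = C(8, 2) = 28
C(6-3+3-1, 3-1) = C(5, 2) = 10
h(6) = 28 - 10 = 18

18


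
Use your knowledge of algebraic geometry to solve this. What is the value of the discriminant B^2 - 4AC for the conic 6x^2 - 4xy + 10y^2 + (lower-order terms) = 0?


The discriminant of a conic Ax^2 + Bxy + Cy^2 + ... = 0 is B^2 - 4AC.
B^2 = (-4)^2 = 16
4AC = 4*6*10 = 240
Discriminant = 16 - 240 = -224

-224


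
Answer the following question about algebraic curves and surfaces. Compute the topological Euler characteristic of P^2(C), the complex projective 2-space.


The complex projective space P^2 has one cell in each even real dimension 0, 2, ..., 4.
The cohomology groups are H^{2k}(P^2) = Z for k = 0,...,2, and 0 otherwise.
Euler characteristic = sum of Betti numbers = 1 per even-dimensional cohomology group.
chi(P^2) = 2 + 1 = 3

3


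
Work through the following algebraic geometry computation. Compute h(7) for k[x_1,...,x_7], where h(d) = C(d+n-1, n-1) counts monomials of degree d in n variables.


The Hilbert function for the polynomial ring in 7 variables is:
h(d) = C(d+n-1, n-1)
h(7) = C(7+7-1, 7-1) = C(13, 6)
= 13! / (6! * 7!)
= 1716

1716


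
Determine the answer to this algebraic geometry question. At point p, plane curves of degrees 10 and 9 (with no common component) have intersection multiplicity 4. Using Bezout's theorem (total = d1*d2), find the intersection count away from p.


By Bezout's theorem, the total intersection number is d1 * d2.
Total = 10 * 9 = 90
Intersection multiplicity at p = 4
Remaining intersections = 90 - 4 = 86

86


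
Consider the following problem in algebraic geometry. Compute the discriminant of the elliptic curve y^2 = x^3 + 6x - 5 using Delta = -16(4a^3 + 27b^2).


Compute each component:
4a^3 = 4*6^3 = 4*216 = 864
27b^2 = 27*(-5)^2 = 27*25 = 675
4a^3 + 27b^2 = 864 + 675 = 1539
Delta = -16*1539 = -24624

-24624


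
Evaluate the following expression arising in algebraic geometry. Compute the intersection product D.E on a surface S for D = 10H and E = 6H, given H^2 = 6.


Using bilinearity of the intersection pairing on a surface S:
(aH).(bH) = ab * (H.H)
We have H^2 = 6.
D.E = (10H).(6H) = 10*6*6
= 60*6
= 360

360


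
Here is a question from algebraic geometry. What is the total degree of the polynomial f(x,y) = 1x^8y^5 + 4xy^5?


Examine each term for its total degree (sum of exponents).
  Term '1x^8y^5' has total degree 8+5 = 13.
  Term '4xy^5' has total degree 1+5 = 6.
The maximum total degree among all terms is 13.

13


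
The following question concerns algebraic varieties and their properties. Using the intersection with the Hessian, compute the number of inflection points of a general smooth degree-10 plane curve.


For a general smooth plane curve C of degree d, the inflection points are
the intersection of C with its Hessian curve, which has degree 3(d-2).
By Bezout, the total intersection number is d * 3(d-2) = 10 * 24 = 240.
For a general curve every flex is ordinary, so each contributes
multiplicity 1 to C·Hess(C), and the number of distinct inflection
points is 3d(d-2).
Inflection points = 3*10*(10-2) = 3*10*8 = 240

240


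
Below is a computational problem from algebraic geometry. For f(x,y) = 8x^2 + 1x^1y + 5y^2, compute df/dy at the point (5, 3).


df/dy = 1*x^1 + 2*5*y^1
At (5,3): 1*5^1 + 2*5*3^1
= 5 + 30
= 35

35


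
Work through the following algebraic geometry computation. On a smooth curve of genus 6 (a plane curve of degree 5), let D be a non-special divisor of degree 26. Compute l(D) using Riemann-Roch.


First, compute the genus of a smooth plane curve of degree 5:
g = (d-1)(d-2)/2 = (5-1)(5-2)/2 = 6
For a non-special divisor D (i.e., h^1(D) = 0), Riemann-Roch gives:
l(D) = deg(D) - g + 1
Since deg(D) = 26 >= 2g - 1 = 11, D is non-special.
l(D) = 26 - 6 + 1 = 21

21


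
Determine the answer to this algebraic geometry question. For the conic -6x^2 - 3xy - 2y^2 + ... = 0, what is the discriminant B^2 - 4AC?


The discriminant of a conic Ax^2 + Bxy + Cy^2 + ... = 0 is B^2 - 4AC.
B^2 = (-3)^2 = 9
4AC = 4*(-6)*(-2) = 48
Discriminant = 9 - 48 = -39

-39


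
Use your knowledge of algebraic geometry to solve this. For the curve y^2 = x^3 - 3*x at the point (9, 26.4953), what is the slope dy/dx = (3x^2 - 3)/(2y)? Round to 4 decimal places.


Using implicit differentiation of y^2 = x^3 - 3*x:
2y * dy/dx = 3x^2 - 3
dy/dx = (3x^2 - 3)/(2y)
Numerator: 3*9^2 - 3 = 240
Denominator: 2*26.4953 = 52.9906
dy/dx = 240/52.9906 = 4.5291

4.5291


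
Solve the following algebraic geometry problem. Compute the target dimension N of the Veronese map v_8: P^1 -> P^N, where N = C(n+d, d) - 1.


The Veronese embedding v_d: P^n -> P^N maps each point to all
degree-d monomials in n+1 homogeneous coordinates.
N = C(n+d, d) - 1
N = C(1+8, 8) - 1
N = C(9, 8) - 1
C(9, 8) = 9
N = 9 - 1 = 8

8


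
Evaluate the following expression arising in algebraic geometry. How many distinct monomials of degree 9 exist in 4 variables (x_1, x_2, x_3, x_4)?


The number of degree-9 monomials in 4 variables is C(d+n-1, n-1).
= C(9+4-1, 4-1) = C(12, 3)
= 220

220


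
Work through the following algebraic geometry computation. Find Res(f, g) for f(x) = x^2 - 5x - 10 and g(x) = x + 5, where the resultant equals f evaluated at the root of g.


For Res(f, x - c), we evaluate f at x = c.
f(-5) = (-5)^2 - 5*(-5) - 10
= 25 + 25 - 10
= 50 - 10 = 40
Res(f, g) = 40

40


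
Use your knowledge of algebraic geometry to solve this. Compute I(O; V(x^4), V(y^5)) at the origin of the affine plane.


The intersection multiplicity of V(x^a) and V(y^b) at the origin is:
I(O; V(x^4), V(y^5)) = dim_k(k[x,y]/(x^4, y^5))
A basis for k[x,y]/(x^4, y^5) is the set of monomials x^i * y^j
where 0 <= i < 4 and 0 <= j < 5.
The number of such monomials is 4 * 5 = 20

20


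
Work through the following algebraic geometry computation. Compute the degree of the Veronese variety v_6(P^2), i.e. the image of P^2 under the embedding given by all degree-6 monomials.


The Veronese variety v_6(P^2) has degree d^r.
d^r = 6^2 = 36

36


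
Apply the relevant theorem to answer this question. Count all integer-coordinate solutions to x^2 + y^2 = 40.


Systematically check integer values of x where x^2 <= 40.
For each valid x, check if 40 - x^2 is a perfect square.
x=2: 40 - 4 = 36, sqrt = 6 (valid)
x=6: 40 - 36 = 4, sqrt = 2 (valid)
Total integer solutions found: 8

8


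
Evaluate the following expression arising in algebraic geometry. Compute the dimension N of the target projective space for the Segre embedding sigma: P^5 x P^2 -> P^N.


The Segre embedding maps P^m x P^n into P^N via
all products of coordinates from each factor.
N = (m+1)(n+1) - 1
N = (5+1)(2+1) - 1
N = 6*3 - 1
N = 18 - 1 = 17

17


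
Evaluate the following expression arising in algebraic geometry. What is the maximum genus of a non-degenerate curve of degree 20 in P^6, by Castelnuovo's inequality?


Castelnuovo's bound: write d - 1 = m(r-1) + epsilon with 0 <= epsilon < r-1.
d - 1 = 20 - 1 = 19
r - 1 = 6 - 1 = 5
19 = 3*5 + 4, so m = 3, epsilon = 4
pi(d, r) = m(m-1)(r-1)/2 + m*epsilon
= 3*2*5/2 + 3*4
= 30/2 + 12
= 15 + 12 = 27

27


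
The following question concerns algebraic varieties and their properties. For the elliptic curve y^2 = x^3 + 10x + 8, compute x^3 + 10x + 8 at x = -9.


Compute x^3 + 10x + 8 at x = -9:
x^3 = (-9)^3 = -729
10*x = 10*(-9) = -90
Sum: -729 - 90 + 8 = -811

-811


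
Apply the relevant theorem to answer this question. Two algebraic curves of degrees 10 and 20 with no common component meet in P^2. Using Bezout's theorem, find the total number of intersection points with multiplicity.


Bezout's theorem states the intersection count equals the product of degrees.
Intersection count = 10 * 20 = 200

200


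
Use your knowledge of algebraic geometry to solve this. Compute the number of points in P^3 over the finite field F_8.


P^3(F_8) has (q^(n+1) - 1)/(q - 1) points.
= 8^3 + 8^2 + 8^1 + 8^0
= 512 + 64 + 8 + 1
= 585

585


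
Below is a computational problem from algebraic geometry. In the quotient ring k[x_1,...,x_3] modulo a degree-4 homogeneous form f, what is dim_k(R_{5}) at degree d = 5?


For R = k[x_1,...,x_n]/(f) with f homogeneous of degree e:
The Hilbert series is (1 - t^e)/(1 - t)^n.
So h(d) = C(d+n-1, n-1) - C(d-e+n-1, n-1) for d >= e.
With n=3, e=4, d=5:
C(5+3-1, 3-1) = C(7, 2) = 21
C(5-4+3-1, 3-1) = C(3, 2) = 3
h(5) = 21 - 3 = 18

18


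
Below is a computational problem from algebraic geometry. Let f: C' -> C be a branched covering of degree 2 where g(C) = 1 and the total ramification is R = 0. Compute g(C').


Riemann-Hurwitz formula: 2g' - 2 = d(2g - 2) + R
Given: d = 2, g = 1, R = 0
2g' - 2 = 2*(2*1 - 2) + 0
2g' - 2 = 2*0 + 0
2g' - 2 = 0 + 0 = 0
2g' = 2
g' = 1

1


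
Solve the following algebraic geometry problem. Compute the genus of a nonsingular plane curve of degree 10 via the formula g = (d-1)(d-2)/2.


Using the genus formula for smooth plane curves:
g = (d-1)(d-2)/2
g = (10-1)(10-2)/2
g = 9*8/2
g = 72/2 = 36

36


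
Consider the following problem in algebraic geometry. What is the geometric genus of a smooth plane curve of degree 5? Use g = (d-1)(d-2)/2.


Using the genus formula for smooth plane curves:
g = (d-1)(d-2)/2
g = (5-1)(5-2)/2
g = 4*3/2
g = 12/2 = 6

6


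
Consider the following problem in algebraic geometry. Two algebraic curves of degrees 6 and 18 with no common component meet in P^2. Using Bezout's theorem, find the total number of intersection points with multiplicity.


Bezout's theorem states the intersection count equals the product of degrees.
Intersection count = 6 * 18 = 108

108


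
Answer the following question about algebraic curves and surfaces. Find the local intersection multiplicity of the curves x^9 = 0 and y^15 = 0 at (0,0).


The intersection multiplicity of V(x^a) and V(y^b) at the origin is:
I(O; V(x^9), V(y^15)) = dim_k(k[x,y]/(x^9, y^15))
A basis for k[x,y]/(x^9, y^15) is the set of monomials x^i * y^j
where 0 <= i < 9 and 0 <= j < 15.
The number of such monomials is 9 * 15 = 135

135


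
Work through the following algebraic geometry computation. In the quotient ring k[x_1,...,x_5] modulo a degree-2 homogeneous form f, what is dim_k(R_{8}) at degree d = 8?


For R = k[x_1,...,x_n]/(f) with f homogeneous of degree e:
The Hilbert series is (1 - t^e)/(1 - t)^n.
So h(d) = C(d+n-1, n-1) - C(d-e+n-1, n-1) for d >= e.
With n=5, e=2, d=8:
C(8+5-1, 5-1) = C(12, 4) = 495
C(8-2+5-1, 5-1) = C(10, 4) = 210
h(8) = 495 - 210 = 285

285


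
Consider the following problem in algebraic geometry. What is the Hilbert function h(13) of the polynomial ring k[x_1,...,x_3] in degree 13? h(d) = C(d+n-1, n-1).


The Hilbert function for the polynomial ring in 3 variables is:
h(d) = C(d+n-1, n-1)
h(13) = C(13+3-1, 3-1) = C(15, 2)
= 15! / (2! * 13!)
= 105

105


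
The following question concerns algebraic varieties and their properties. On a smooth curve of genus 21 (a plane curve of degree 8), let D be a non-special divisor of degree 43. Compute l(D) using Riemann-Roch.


First, compute the genus of a smooth plane curve of degree 8:
g = (d-1)(d-2)/2 = (8-1)(8-2)/2 = 21
For a non-special divisor D (i.e., h^1(D) = 0), Riemann-Roch gives:
l(D) = deg(D) - g + 1
Since deg(D) = 43 >= 2g - 1 = 41, D is non-special.
l(D) = 43 - 21 + 1 = 23

23
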